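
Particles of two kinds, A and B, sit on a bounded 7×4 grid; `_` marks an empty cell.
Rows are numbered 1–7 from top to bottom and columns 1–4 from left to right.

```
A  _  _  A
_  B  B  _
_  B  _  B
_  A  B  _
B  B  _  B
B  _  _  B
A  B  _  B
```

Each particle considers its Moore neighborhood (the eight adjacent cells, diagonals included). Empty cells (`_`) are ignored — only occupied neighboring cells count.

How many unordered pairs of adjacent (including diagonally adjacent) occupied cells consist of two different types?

8

Scan each occupied cell's neighbors to the right and below (and the two forward diagonals) so each pair is counted once.
From row 1: 2 unlike of 2 pairs (running 2/2).
From row 2: 0 unlike of 4 pairs (running 2/6).
From row 3: 1 unlike of 3 pairs (running 3/9).
From row 4: 3 unlike of 5 pairs (running 6/14).
From row 5: 0 unlike of 4 pairs (running 6/18).
From row 6: 1 unlike of 3 pairs (running 7/21).
From row 7: 1 unlike of 1 pairs (running 8/22).
Total adjacent occupied pairs: 22; unlike-type pairs: 8.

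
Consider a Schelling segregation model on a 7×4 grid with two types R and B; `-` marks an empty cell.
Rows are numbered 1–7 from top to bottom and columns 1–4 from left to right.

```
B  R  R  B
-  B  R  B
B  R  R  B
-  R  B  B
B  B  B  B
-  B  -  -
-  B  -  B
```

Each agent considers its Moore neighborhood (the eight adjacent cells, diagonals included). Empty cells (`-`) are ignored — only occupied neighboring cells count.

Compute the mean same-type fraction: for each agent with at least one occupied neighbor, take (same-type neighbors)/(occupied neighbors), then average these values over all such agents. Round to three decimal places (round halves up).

(1,1)B 1/2
(1,2)R 2/4
(1,3)R 2/5
(1,4)B 1/3
(2,2)B 2/7
(2,3)R 4/8
(2,4)B 2/5
(3,1)B 1/3
(3,2)R 3/6
(3,3)R 3/8
(3,4)B 3/5
(4,2)R 2/7
(4,3)B 5/8
(4,4)B 4/5
(5,1)B 2/3
(5,2)B 4/5
(5,3)B 5/6
(5,4)B 3/3
(6,2)B 4/4
(7,2)B 1/1
(7,4)B — no occupied neighbors
Sum over 20 agents: 1/2 + 2/4 + 2/5 + 1/3 + 2/7 + 4/8 + 2/5 + 1/3 + 3/6 + 3/8 + 3/5 + 2/7 + 5/8 + 4/5 + 2/3 + 4/5 + 5/6 + 3/3 + 4/4 + 1/1 = 493/42; mean = 493/42 ÷ 20 = 493/840 = 0.586904… → 0.587.

0.587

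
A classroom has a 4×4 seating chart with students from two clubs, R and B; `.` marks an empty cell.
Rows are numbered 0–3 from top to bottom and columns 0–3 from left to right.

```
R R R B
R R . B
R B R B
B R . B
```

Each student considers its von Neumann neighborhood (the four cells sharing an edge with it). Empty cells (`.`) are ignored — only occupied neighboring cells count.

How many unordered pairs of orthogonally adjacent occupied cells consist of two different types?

8

Scan each occupied cell's neighbors to the right and below so each pair is counted once.
Row 0: R(0,0)–R(0,1)= R(0,0)–R(1,0)= R(0,1)–R(0,2)= R(0,1)–R(1,1)= R(0,2)–B(0,3)≠ B(0,3)–B(1,3)=  → 1/6 unlike.
Row 1: R(1,0)–R(1,1)= R(1,0)–R(2,0)= R(1,1)–B(2,1)≠ B(1,3)–B(2,3)=  → 1/4 unlike.
Row 2: R(2,0)–B(2,1)≠ R(2,0)–B(3,0)≠ B(2,1)–R(2,2)≠ B(2,1)–R(3,1)≠ R(2,2)–B(2,3)≠ B(2,3)–B(3,3)=  → 5/6 unlike.
Row 3: B(3,0)–R(3,1)≠  → 1/1 unlike.
Total adjacent occupied pairs: 17; unlike-type pairs: 8.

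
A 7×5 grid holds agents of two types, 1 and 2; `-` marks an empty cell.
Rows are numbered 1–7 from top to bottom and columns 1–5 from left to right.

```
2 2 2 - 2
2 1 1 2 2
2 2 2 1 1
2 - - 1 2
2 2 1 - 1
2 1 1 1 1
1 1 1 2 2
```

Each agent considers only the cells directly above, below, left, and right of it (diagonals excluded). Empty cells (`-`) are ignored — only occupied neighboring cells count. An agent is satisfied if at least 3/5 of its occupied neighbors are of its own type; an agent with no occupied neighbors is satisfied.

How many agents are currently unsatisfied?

17

Row 1: (1,1)2 2/2 ✓ · (1,2)2 2/3 ✓ · (1,3)2 1/2 ✗ · (1,5)2 1/1 ✓
Row 2: (2,1)2 2/3 ✓ · (2,2)1 1/4 ✗ · (2,3)1 1/4 ✗ · (2,4)2 1/3 ✗ · (2,5)2 2/3 ✓
Row 3: (3,1)2 3/3 ✓ · (3,2)2 2/3 ✓ · (3,3)2 1/3 ✗ · (3,4)1 2/4 ✗ · (3,5)1 1/3 ✗
Row 4: (4,1)2 2/2 ✓ · (4,4)1 1/2 ✗ · (4,5)2 0/3 ✗
Row 5: (5,1)2 3/3 ✓ · (5,2)2 1/3 ✗ · (5,3)1 1/2 ✗ · (5,5)1 1/2 ✗
Row 6: (6,1)2 1/3 ✗ · (6,2)1 2/4 ✗ · (6,3)1 4/4 ✓ · (6,4)1 2/3 ✓ · (6,5)1 2/3 ✓
Row 7: (7,1)1 1/2 ✗ · (7,2)1 3/3 ✓ · (7,3)1 2/3 ✓ · (7,4)2 1/3 ✗ · (7,5)2 1/2 ✗
Unsatisfied: (1,3), (2,2), (2,3), (2,4), (3,3), (3,4), (3,5), (4,4), (4,5), (5,2), (5,3), (5,5), (6,1), (6,2), (7,1), (7,4), (7,5) — 17 in total.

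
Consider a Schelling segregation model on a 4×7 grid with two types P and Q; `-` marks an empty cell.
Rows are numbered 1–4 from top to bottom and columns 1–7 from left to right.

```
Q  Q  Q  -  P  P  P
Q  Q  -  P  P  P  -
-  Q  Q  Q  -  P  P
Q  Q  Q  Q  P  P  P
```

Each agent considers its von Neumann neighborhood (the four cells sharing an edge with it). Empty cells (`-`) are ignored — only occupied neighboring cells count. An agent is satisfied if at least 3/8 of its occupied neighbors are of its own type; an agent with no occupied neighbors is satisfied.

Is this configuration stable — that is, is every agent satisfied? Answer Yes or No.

Yes

Row 1: (1,1)Q 2/2 ok · (1,2)Q 3/3 ok · (1,3)Q 1/1 ok · (1,5)P 2/2 ok · (1,6)P 3/3 ok · (1,7)P 1/1 ok
Row 2: (2,1)Q 2/2 ok · (2,2)Q 3/3 ok · (2,4)P 1/2 ok · (2,5)P 3/3 ok · (2,6)P 3/3 ok
Row 3: (3,2)Q 3/3 ok · (3,3)Q 3/3 ok · (3,4)Q 2/3 ok · (3,6)P 3/3 ok · (3,7)P 2/2 ok
Row 4: (4,1)Q 1/1 ok · (4,2)Q 3/3 ok · (4,3)Q 3/3 ok · (4,4)Q 2/3 ok · (4,5)P 1/2 ok · (4,6)P 3/3 ok · (4,7)P 2/2 ok
All meet the threshold, so the configuration is stable.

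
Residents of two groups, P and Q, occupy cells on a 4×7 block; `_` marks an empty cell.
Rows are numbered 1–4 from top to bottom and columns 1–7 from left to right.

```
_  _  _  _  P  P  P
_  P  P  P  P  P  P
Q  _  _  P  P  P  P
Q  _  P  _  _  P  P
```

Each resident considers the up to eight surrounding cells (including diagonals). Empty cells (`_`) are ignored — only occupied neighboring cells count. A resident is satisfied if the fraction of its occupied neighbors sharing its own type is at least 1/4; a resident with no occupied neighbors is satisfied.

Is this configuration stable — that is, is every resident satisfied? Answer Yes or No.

Row 1: (1,5)P 4/4 ✓ · (1,6)P 5/5 ✓ · (1,7)P 3/3 ✓
Row 2: (2,2)P 1/2 ✓ · (2,3)P 3/3 ✓ · (2,4)P 5/5 ✓ · (2,5)P 7/7 ✓ · (2,6)P 8/8 ✓ · (2,7)P 5/5 ✓
Row 3: (3,1)Q 1/2 ✓ · (3,4)P 5/5 ✓ · (3,5)P 6/6 ✓ · (3,6)P 7/7 ✓ · (3,7)P 5/5 ✓
Row 4: (4,1)Q 1/1 ✓ · (4,3)P 1/1 ✓ · (4,6)P 4/4 ✓ · (4,7)P 3/3 ✓
All meet the threshold, so the configuration is stable.

Yes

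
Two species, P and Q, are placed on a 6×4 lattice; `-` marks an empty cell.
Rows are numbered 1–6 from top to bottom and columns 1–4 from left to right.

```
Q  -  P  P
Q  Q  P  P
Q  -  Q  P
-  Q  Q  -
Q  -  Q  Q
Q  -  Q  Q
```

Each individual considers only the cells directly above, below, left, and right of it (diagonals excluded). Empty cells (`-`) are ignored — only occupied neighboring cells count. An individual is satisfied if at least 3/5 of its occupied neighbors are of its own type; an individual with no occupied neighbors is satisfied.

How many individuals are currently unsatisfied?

4

(1,1)Q 1/1 satisfied
(1,3)P 2/2 satisfied
(1,4)P 2/2 satisfied
(2,1)Q 3/3 satisfied
(2,2)Q 1/2 not
(2,3)P 2/4 not
(2,4)P 3/3 satisfied
(3,1)Q 1/1 satisfied
(3,3)Q 1/3 not
(3,4)P 1/2 not
(4,2)Q 1/1 satisfied
(4,3)Q 3/3 satisfied
(5,1)Q 1/1 satisfied
(5,3)Q 3/3 satisfied
(5,4)Q 2/2 satisfied
(6,1)Q 1/1 satisfied
(6,3)Q 2/2 satisfied
(6,4)Q 2/2 satisfied
Unsatisfied: (2,2), (2,3), (3,3), (3,4) — 4 in total.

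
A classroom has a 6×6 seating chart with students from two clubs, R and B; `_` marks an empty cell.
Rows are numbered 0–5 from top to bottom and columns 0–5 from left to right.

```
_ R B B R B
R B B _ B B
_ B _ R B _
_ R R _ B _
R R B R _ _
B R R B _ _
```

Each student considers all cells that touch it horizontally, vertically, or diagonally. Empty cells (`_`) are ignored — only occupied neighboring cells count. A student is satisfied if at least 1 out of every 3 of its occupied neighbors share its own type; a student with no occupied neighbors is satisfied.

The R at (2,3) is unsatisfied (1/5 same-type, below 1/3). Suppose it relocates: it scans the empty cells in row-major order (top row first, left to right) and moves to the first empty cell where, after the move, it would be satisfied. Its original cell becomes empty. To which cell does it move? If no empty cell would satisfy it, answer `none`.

Vacating (2,3). Empty cells in order:
  (0,0): 2/3 same-type → satisfied — stop here.

(0,0)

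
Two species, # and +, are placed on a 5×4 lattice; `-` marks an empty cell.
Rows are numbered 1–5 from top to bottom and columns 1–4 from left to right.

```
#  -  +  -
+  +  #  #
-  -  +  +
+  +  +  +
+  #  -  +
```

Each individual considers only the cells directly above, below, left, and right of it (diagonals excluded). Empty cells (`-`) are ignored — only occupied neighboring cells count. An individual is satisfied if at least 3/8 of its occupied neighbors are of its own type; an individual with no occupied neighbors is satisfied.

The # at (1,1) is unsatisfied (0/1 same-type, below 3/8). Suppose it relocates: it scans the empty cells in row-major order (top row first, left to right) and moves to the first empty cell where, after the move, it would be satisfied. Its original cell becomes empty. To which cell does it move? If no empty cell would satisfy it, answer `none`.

Vacating (1,1). Empty cells in order:
  (1,2): 0/2 same-type → still unsatisfied.
  (1,4): 1/2 same-type → satisfied — stop here.

(1,4)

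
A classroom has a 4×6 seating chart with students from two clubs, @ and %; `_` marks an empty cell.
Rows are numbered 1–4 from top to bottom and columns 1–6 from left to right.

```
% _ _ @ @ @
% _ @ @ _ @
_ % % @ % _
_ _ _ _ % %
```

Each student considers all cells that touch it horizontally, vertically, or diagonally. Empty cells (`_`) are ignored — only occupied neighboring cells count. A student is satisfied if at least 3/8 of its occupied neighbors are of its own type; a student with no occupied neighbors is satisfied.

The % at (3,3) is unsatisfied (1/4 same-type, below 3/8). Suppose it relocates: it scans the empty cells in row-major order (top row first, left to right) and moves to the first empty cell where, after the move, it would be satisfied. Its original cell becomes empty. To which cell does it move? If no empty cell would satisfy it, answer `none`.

(1,2)

Vacating (3,3). Empty cells in order:
  (1,2): 2/3 same-type → satisfied — stop here.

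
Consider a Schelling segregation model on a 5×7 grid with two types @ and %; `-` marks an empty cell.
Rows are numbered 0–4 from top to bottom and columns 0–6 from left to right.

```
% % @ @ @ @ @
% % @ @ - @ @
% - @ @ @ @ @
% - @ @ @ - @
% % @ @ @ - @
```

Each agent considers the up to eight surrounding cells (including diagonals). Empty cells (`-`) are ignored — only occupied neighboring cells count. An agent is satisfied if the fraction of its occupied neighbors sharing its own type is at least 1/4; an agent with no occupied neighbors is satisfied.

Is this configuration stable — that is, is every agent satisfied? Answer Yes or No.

Row 0: (0,0)% 3/3 ✓ · (0,1)% 3/5 ✓ · (0,2)@ 3/5 ✓ · (0,3)@ 4/4 ✓ · (0,4)@ 4/4 ✓ · (0,5)@ 4/4 ✓ · (0,6)@ 3/3 ✓
Row 1: (1,0)% 4/4 ✓ · (1,1)% 4/7 ✓ · (1,2)@ 5/7 ✓ · (1,3)@ 7/7 ✓ · (1,5)@ 7/7 ✓ · (1,6)@ 5/5 ✓
Row 2: (2,0)% 3/3 ✓ · (2,2)@ 5/6 ✓ · (2,3)@ 7/7 ✓ · (2,4)@ 6/6 ✓ · (2,5)@ 6/6 ✓ · (2,6)@ 4/4 ✓
Row 3: (3,0)% 3/3 ✓ · (3,2)@ 5/6 ✓ · (3,3)@ 8/8 ✓ · (3,4)@ 6/6 ✓ · (3,6)@ 3/3 ✓
Row 4: (4,0)% 2/2 ✓ · (4,1)% 2/4 ✓ · (4,2)@ 3/4 ✓ · (4,3)@ 5/5 ✓ · (4,4)@ 3/3 ✓ · (4,6)@ 1/1 ✓
All meet the threshold, so the configuration is stable.

Yes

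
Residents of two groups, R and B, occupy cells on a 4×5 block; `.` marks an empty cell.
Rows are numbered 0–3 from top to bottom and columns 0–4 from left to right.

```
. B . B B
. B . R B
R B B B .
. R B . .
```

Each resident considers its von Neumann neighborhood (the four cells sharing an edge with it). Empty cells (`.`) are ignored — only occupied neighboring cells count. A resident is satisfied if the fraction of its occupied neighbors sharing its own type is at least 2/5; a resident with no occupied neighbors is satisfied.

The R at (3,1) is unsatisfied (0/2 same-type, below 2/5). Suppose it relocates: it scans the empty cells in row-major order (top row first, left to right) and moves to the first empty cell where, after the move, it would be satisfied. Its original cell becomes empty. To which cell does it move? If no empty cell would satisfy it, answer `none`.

(1,0)

Vacating (3,1). Empty cells in order:
  (0,0): 0/1 same-type → still unsatisfied.
  (0,2): 0/2 same-type → still unsatisfied.
  (1,0): 1/2 same-type → satisfied — stop here.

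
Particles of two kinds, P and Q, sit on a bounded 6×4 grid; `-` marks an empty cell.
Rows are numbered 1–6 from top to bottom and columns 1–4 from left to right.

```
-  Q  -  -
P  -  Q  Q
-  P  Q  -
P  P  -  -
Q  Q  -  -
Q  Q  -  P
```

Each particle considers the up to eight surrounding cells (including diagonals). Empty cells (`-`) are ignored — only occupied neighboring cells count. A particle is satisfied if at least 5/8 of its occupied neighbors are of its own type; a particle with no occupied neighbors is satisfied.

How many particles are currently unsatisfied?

(1,2)Q 1/2 not
(2,1)P 1/2 not
(2,3)Q 3/4 satisfied
(2,4)Q 2/2 satisfied
(3,2)P 3/5 not
(3,3)Q 2/4 not
(4,1)P 2/4 not
(4,2)P 2/5 not
(5,1)Q 3/5 not
(5,2)Q 3/5 not
(6,1)Q 3/3 satisfied
(6,2)Q 3/3 satisfied
(6,4)P 0/0 satisfied
Unsatisfied: (1,2), (2,1), (3,2), (3,3), (4,1), (4,2), (5,1), (5,2) — 8 in total.

8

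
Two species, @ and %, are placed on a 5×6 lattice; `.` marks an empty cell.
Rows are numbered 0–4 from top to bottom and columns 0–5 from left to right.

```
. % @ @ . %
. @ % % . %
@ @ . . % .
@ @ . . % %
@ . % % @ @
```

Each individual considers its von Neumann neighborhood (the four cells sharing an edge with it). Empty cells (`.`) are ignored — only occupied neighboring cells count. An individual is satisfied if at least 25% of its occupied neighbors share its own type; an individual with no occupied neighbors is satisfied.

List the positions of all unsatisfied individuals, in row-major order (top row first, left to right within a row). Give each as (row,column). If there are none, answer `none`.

Row 0: (0,1)% 0/2 unhappy · (0,2)@ 1/3 ok · (0,3)@ 1/2 ok · (0,5)% 1/1 ok
Row 1: (1,1)@ 1/3 ok · (1,2)% 1/3 ok · (1,3)% 1/2 ok · (1,5)% 1/1 ok
Row 2: (2,0)@ 2/2 ok · (2,1)@ 3/3 ok · (2,4)% 1/1 ok
Row 3: (3,0)@ 3/3 ok · (3,1)@ 2/2 ok · (3,4)% 2/3 ok · (3,5)% 1/2 ok
Row 4: (4,0)@ 1/1 ok · (4,2)% 1/1 ok · (4,3)% 1/2 ok · (4,4)@ 1/3 ok · (4,5)@ 1/2 ok

(0,1)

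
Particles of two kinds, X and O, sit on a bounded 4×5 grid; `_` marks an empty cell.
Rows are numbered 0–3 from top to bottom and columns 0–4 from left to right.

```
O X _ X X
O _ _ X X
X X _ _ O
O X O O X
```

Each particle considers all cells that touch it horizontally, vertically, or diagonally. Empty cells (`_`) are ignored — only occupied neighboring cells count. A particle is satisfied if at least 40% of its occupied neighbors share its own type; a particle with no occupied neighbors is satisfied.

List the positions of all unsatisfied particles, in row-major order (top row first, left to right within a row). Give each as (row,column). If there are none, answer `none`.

(0,1), (1,0), (2,4), (3,0), (3,2), (3,4)

(0,0)O 1/2 ok
(0,1)X 0/2 unhappy
(0,3)X 3/3 ok
(0,4)X 3/3 ok
(1,0)O 1/4 unhappy
(1,3)X 3/4 ok
(1,4)X 3/4 ok
(2,0)X 2/4 ok
(2,1)X 2/5 ok
(2,4)O 1/4 unhappy
(3,0)O 0/3 unhappy
(3,1)X 2/4 ok
(3,2)O 1/3 unhappy
(3,3)O 2/3 ok
(3,4)X 0/2 unhappy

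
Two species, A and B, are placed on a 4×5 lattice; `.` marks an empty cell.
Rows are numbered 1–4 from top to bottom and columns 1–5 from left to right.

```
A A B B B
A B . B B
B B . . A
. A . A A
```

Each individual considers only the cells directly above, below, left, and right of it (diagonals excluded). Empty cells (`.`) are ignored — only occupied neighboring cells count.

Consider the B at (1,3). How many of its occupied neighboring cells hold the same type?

1

Occupied neighbors of (1,3): (1,2)=A, (1,4)=B.
Same type (B): 1 of 2.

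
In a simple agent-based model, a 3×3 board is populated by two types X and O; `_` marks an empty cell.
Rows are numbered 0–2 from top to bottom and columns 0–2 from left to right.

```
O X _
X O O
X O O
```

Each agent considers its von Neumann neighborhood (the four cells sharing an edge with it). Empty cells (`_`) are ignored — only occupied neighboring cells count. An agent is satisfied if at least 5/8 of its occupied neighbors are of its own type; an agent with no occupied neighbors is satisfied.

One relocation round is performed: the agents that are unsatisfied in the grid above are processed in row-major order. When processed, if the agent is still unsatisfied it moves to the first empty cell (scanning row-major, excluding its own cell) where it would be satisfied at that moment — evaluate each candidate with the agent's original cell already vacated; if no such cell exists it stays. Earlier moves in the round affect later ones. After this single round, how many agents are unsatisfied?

Initially unsatisfied (in order): (0,0), (0,1), (1,0), (1,1), (2,0).
  (0,0): no empty cell satisfies it; stays.
  (0,1): no empty cell satisfies it; stays.
  (1,0): no empty cell satisfies it; stays.
  (1,1): no empty cell satisfies it; stays.
  (2,0): no empty cell satisfies it; stays.
Resulting grid:
O X _
X O O
X O O
Unsatisfied now: (0,0), (0,1), (1,0), (1,1), (2,0).

5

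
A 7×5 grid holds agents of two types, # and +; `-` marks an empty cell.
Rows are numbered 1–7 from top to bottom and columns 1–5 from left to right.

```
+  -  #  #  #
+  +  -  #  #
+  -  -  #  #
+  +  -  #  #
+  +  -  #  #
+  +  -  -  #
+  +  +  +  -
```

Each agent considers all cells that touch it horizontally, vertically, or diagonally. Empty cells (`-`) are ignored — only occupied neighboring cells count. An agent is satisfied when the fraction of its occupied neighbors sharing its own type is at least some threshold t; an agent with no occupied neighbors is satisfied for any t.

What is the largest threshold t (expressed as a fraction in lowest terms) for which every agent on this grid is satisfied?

(1,1)+ 2/2
(1,3)# 2/3
(1,4)# 4/4
(1,5)# 3/3
(2,1)+ 3/3
(2,2)+ 3/4
(2,4)# 6/6
(2,5)# 5/5
(3,1)+ 4/4
(3,4)# 5/5
(3,5)# 5/5
(4,1)+ 4/4
(4,2)+ 4/4
(4,4)# 5/5
(4,5)# 5/5
(5,1)+ 5/5
(5,2)+ 5/5
(5,4)# 4/4
(5,5)# 4/4
(6,1)+ 5/5
(6,2)+ 6/6
(6,5)# 2/3
(7,1)+ 3/3
(7,2)+ 4/4
(7,3)+ 3/3
(7,4)+ 1/2
The smallest same-type fraction is 1/2 at (7,4), which reduces to 1/2. Any threshold above that leaves this agent unsatisfied.

1/2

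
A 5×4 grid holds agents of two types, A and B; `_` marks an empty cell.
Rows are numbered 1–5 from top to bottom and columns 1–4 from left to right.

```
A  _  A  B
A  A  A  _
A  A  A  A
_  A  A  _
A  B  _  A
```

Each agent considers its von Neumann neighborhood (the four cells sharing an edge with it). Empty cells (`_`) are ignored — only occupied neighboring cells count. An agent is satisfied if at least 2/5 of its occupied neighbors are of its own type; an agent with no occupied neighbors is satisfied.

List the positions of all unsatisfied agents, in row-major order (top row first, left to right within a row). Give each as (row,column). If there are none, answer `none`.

Row 1: (1,1)A 1/1 ✓ · (1,3)A 1/2 ✓ · (1,4)B 0/1 ✗
Row 2: (2,1)A 3/3 ✓ · (2,2)A 3/3 ✓ · (2,3)A 3/3 ✓
Row 3: (3,1)A 2/2 ✓ · (3,2)A 4/4 ✓ · (3,3)A 4/4 ✓ · (3,4)A 1/1 ✓
Row 4: (4,2)A 2/3 ✓ · (4,3)A 2/2 ✓
Row 5: (5,1)A 0/1 ✗ · (5,2)B 0/2 ✗ · (5,4)A 0/0 ✓

(1,4), (5,1), (5,2)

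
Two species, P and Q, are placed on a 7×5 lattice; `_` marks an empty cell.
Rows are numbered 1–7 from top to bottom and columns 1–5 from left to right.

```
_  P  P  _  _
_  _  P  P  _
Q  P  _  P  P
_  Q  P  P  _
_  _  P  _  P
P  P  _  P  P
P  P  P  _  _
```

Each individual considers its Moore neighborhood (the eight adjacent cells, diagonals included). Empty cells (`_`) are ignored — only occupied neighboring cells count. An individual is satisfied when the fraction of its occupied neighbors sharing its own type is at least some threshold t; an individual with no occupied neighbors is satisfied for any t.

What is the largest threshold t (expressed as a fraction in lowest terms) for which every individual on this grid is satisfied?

1/4

(1,2)P 2/2
(1,3)P 3/3
(2,3)P 5/5
(2,4)P 4/4
(3,1)Q 1/2
(3,2)P 2/4
(3,4)P 5/5
(3,5)P 3/3
(4,2)Q 1/4
(4,3)P 4/5
(4,4)P 5/5
(5,3)P 4/5
(5,5)P 3/3
(6,1)P 3/3
(6,2)P 5/5
(6,4)P 4/4
(6,5)P 2/2
(7,1)P 3/3
(7,2)P 4/4
(7,3)P 3/3
The smallest same-type fraction is 1/4 at (4,2), which reduces to 1/4. Any threshold above that leaves this individual unsatisfied.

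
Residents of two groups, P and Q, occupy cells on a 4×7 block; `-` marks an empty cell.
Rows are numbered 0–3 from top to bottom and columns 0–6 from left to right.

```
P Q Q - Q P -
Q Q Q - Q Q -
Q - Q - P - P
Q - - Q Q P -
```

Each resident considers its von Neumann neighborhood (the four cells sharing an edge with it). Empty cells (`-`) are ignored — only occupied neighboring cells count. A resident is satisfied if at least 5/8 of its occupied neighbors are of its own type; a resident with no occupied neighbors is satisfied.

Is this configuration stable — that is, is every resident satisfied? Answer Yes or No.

Row 0: (0,0)P 0/2 unhappy · (0,1)Q 2/3 ok · (0,2)Q 2/2 ok · (0,4)Q 1/2 unhappy · (0,5)P 0/2 unhappy
Row 1: (1,0)Q 2/3 ok · (1,1)Q 3/3 ok · (1,2)Q 3/3 ok · (1,4)Q 2/3 ok · (1,5)Q 1/2 unhappy
Row 2: (2,0)Q 2/2 ok · (2,2)Q 1/1 ok · (2,4)P 0/2 unhappy · (2,6)P 0/0 ok
Row 3: (3,0)Q 1/1 ok · (3,3)Q 1/1 ok · (3,4)Q 1/3 unhappy · (3,5)P 0/1 unhappy
For instance (0,0) has only 0/2 same-type neighbors, below 5/8.

No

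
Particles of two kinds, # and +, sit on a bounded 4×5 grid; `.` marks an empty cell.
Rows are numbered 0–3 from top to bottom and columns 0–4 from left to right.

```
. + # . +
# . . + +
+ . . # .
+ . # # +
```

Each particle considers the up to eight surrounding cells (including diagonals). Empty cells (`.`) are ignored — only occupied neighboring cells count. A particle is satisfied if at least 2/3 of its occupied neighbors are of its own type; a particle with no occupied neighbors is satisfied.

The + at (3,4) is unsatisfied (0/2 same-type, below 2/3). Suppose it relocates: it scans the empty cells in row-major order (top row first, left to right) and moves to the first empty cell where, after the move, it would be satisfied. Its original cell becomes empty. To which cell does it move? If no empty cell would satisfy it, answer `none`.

(0,3)

Vacating (3,4). Empty cells in order:
  (0,0): 1/2 same-type → still unsatisfied.
  (0,3): 3/4 same-type → satisfied — stop here.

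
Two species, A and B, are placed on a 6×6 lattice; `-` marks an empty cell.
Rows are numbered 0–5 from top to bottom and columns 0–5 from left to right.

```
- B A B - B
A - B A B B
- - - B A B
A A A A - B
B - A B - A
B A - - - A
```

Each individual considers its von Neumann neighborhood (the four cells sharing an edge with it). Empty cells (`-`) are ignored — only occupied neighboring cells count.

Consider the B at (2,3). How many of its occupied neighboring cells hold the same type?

Occupied neighbors of (2,3): (1,3)=A, (3,3)=A, (2,4)=A.
Same type (B): 0 of 3.

0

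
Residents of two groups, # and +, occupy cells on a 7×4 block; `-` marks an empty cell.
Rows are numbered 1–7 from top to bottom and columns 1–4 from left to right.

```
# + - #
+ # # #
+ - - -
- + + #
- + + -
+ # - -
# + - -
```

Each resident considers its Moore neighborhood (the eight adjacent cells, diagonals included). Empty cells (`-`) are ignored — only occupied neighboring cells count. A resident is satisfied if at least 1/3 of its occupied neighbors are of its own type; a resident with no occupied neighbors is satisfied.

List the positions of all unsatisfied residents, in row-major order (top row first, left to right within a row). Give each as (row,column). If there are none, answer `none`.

(1,2), (4,4), (6,2)

(1,1)# 1/3 satisfied
(1,2)+ 1/4 not
(1,4)# 2/2 satisfied
(2,1)+ 2/4 satisfied
(2,2)# 2/5 satisfied
(2,3)# 3/4 satisfied
(2,4)# 2/2 satisfied
(3,1)+ 2/3 satisfied
(4,2)+ 4/4 satisfied
(4,3)+ 3/4 satisfied
(4,4)# 0/2 not
(5,2)+ 4/5 satisfied
(5,3)+ 3/5 satisfied
(6,1)+ 2/4 satisfied
(6,2)# 1/5 not
(7,1)# 1/3 satisfied
(7,2)+ 1/3 satisfied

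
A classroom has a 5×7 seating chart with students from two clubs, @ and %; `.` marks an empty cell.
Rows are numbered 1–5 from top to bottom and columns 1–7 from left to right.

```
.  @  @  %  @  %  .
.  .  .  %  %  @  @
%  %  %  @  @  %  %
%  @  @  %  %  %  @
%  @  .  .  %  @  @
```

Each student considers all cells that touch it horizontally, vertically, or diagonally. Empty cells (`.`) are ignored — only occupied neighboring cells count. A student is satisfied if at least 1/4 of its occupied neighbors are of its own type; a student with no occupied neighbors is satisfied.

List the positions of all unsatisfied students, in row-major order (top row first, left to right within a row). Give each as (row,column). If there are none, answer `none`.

(1,5)

Row 1: (1,2)@ 1/1 ok · (1,3)@ 1/3 ok · (1,4)% 2/4 ok · (1,5)@ 1/5 unhappy · (1,6)% 1/4 ok
Row 2: (2,4)% 3/7 ok · (2,5)% 4/8 ok · (2,6)@ 3/7 ok · (2,7)@ 1/4 ok
Row 3: (3,1)% 2/3 ok · (3,2)% 3/5 ok · (3,3)% 3/6 ok · (3,4)@ 2/7 ok · (3,5)@ 2/8 ok · (3,6)% 4/8 ok · (3,7)% 2/5 ok
Row 4: (4,1)% 3/5 ok · (4,2)@ 2/7 ok · (4,3)@ 3/6 ok · (4,4)% 3/6 ok · (4,5)% 4/7 ok · (4,6)% 4/8 ok · (4,7)@ 2/5 ok
Row 5: (5,1)% 1/3 ok · (5,2)@ 2/4 ok · (5,5)% 3/4 ok · (5,6)@ 2/5 ok · (5,7)@ 2/3 ok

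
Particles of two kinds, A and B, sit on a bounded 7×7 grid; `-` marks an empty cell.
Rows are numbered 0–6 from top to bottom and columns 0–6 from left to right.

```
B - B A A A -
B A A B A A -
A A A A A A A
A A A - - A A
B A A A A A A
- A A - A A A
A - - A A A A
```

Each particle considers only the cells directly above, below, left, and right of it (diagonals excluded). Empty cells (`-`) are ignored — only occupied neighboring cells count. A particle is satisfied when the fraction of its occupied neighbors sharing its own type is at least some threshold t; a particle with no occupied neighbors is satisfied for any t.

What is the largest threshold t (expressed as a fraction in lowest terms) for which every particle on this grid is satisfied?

0/1

Row 0: (0,0)B 1/1 · (0,2)B 0/2 · (0,3)A 1/3 · (0,4)A 3/3 · (0,5)A 2/2
Row 1: (1,0)B 1/3 · (1,1)A 2/3 · (1,2)A 2/4 · (1,3)B 0/4 · (1,4)A 3/4 · (1,5)A 3/3
Row 2: (2,0)A 2/3 · (2,1)A 4/4 · (2,2)A 4/4 · (2,3)A 2/3 · (2,4)A 3/3 · (2,5)A 4/4 · (2,6)A 2/2
Row 3: (3,0)A 2/3 · (3,1)A 4/4 · (3,2)A 3/3 · (3,5)A 3/3 · (3,6)A 3/3
Row 4: (4,0)B 0/2 · (4,1)A 3/4 · (4,2)A 4/4 · (4,3)A 2/2 · (4,4)A 3/3 · (4,5)A 4/4 · (4,6)A 3/3
Row 5: (5,1)A 2/2 · (5,2)A 2/2 · (5,4)A 3/3 · (5,5)A 4/4 · (5,6)A 3/3
Row 6: (6,0)A — no occupied neighbors · (6,3)A 1/1 · (6,4)A 3/3 · (6,5)A 3/3 · (6,6)A 2/2
The smallest same-type fraction is 0/2 at (0,2), which reduces to 0/1. Any threshold above that leaves this particle unsatisfied.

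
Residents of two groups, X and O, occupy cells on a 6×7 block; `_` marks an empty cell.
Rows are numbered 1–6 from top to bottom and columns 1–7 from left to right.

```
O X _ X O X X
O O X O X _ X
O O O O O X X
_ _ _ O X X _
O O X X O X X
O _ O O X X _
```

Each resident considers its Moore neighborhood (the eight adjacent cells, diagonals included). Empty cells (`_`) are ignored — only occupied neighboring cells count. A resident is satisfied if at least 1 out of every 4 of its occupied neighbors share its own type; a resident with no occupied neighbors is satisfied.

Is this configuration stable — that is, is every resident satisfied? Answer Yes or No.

(1,1)O 2/3 ok
(1,2)X 1/4 ok
(1,4)X 2/4 ok
(1,5)O 1/4 ok
(1,6)X 3/4 ok
(1,7)X 2/2 ok
(2,1)O 4/5 ok
(2,2)O 5/7 ok
(2,3)X 2/7 ok
(2,4)O 4/7 ok
(2,5)X 3/7 ok
(2,7)X 4/4 ok
(3,1)O 3/3 ok
(3,2)O 4/5 ok
(3,3)O 5/6 ok
(3,4)O 4/7 ok
(3,5)O 3/7 ok
(3,6)X 5/6 ok
(3,7)X 3/3 ok
(4,4)O 4/7 ok
(4,5)X 4/8 ok
(4,6)X 5/7 ok
(5,1)O 2/2 ok
(5,2)O 3/4 ok
(5,3)X 1/5 unhappy
(5,4)X 3/7 ok
(5,5)O 2/8 ok
(5,6)X 5/6 ok
(5,7)X 3/3 ok
(6,1)O 2/2 ok
(6,3)O 2/4 ok
(6,4)O 2/5 ok
(6,5)X 3/5 ok
(6,6)X 3/4 ok
For instance (5,3) has only 1/5 same-type neighbors, below 1/4.

No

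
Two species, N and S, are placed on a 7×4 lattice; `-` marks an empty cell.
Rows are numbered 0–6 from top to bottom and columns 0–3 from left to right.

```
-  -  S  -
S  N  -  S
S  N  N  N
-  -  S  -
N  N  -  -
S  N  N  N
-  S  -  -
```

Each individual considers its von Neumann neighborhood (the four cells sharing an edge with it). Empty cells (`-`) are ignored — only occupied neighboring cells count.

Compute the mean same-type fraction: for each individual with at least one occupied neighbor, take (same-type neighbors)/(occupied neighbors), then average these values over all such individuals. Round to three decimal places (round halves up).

0.489

(0,2)S — no occupied neighbors
(1,0)S 1/2
(1,1)N 1/2
(1,3)S 0/1
(2,0)S 1/2
(2,1)N 2/3
(2,2)N 2/3
(2,3)N 1/2
(3,2)S 0/1
(4,0)N 1/2
(4,1)N 2/2
(5,0)S 0/2
(5,1)N 2/4
(5,2)N 2/2
(5,3)N 1/1
(6,1)S 0/1
Sum over 15 individuals: 1/2 + 1/2 + 0/1 + 1/2 + 2/3 + 2/3 + 1/2 + 0/1 + 1/2 + 2/2 + 0/2 + 2/4 + 2/2 + 1/1 + 0/1 = 22/3; mean = 22/3 ÷ 15 = 22/45 = 0.488888… → 0.489.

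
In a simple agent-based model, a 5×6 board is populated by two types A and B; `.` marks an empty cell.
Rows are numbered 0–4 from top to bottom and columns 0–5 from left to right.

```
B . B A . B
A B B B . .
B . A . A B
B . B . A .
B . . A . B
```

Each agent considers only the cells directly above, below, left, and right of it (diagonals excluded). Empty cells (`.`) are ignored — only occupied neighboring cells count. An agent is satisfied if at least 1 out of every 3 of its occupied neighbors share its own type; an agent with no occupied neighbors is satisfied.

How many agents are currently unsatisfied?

Row 0: (0,0)B 0/1 ✗ · (0,2)B 1/2 ✓ · (0,3)A 0/2 ✗ · (0,5)B 0/0 ✓
Row 1: (1,0)A 0/3 ✗ · (1,1)B 1/2 ✓ · (1,2)B 3/4 ✓ · (1,3)B 1/2 ✓
Row 2: (2,0)B 1/2 ✓ · (2,2)A 0/2 ✗ · (2,4)A 1/2 ✓ · (2,5)B 0/1 ✗
Row 3: (3,0)B 2/2 ✓ · (3,2)B 0/1 ✗ · (3,4)A 1/1 ✓
Row 4: (4,0)B 1/1 ✓ · (4,3)A 0/0 ✓ · (4,5)B 0/0 ✓
Unsatisfied: (0,0), (0,3), (1,0), (2,2), (2,5), (3,2) — 6 in total.

6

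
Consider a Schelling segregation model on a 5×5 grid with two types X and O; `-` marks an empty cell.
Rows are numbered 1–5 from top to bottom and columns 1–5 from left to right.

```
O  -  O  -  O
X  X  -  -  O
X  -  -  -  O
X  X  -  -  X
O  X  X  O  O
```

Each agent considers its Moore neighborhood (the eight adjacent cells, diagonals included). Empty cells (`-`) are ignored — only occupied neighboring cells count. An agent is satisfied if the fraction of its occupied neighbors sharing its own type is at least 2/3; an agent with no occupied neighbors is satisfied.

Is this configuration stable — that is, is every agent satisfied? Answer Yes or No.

(1,1)O 0/2 unhappy
(1,3)O 0/1 unhappy
(1,5)O 1/1 ok
(2,1)X 2/3 ok
(2,2)X 2/4 unhappy
(2,5)O 2/2 ok
(3,1)X 4/4 ok
(3,5)O 1/2 unhappy
(4,1)X 3/4 ok
(4,2)X 4/5 ok
(4,5)X 0/3 unhappy
(5,1)O 0/3 unhappy
(5,2)X 3/4 ok
(5,3)X 2/3 ok
(5,4)O 1/3 unhappy
(5,5)O 1/2 unhappy
For instance (1,1) has only 0/2 same-type neighbors, below 2/3.

No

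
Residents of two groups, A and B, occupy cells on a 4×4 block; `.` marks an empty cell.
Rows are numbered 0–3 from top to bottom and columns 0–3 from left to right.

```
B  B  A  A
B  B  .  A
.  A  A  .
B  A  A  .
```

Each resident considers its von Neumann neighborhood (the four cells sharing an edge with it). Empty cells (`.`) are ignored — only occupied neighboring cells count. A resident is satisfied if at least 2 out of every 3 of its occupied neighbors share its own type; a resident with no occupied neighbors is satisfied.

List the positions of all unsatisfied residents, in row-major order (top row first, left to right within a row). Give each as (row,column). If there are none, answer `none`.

Row 0: (0,0)B 2/2 ✓ · (0,1)B 2/3 ✓ · (0,2)A 1/2 ✗ · (0,3)A 2/2 ✓
Row 1: (1,0)B 2/2 ✓ · (1,1)B 2/3 ✓ · (1,3)A 1/1 ✓
Row 2: (2,1)A 2/3 ✓ · (2,2)A 2/2 ✓
Row 3: (3,0)B 0/1 ✗ · (3,1)A 2/3 ✓ · (3,2)A 2/2 ✓

(0,2), (3,0)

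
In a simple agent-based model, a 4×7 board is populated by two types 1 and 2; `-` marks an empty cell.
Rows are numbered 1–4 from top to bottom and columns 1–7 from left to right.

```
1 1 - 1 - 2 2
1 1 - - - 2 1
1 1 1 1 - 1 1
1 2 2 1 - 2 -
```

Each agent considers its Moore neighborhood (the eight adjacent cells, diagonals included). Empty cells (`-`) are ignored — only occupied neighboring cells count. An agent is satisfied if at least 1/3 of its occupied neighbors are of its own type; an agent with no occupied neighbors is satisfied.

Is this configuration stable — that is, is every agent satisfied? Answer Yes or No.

No

(1,1)1 3/3 ✓
(1,2)1 3/3 ✓
(1,4)1 0/0 ✓
(1,6)2 2/3 ✓
(1,7)2 2/3 ✓
(2,1)1 5/5 ✓
(2,2)1 6/6 ✓
(2,6)2 2/5 ✓
(2,7)1 2/5 ✓
(3,1)1 4/5 ✓
(3,2)1 5/7 ✓
(3,3)1 4/6 ✓
(3,4)1 2/3 ✓
(3,6)1 2/4 ✓
(3,7)1 2/4 ✓
(4,1)1 2/3 ✓
(4,2)2 1/5 ✗
(4,3)2 1/5 ✗
(4,4)1 2/3 ✓
(4,6)2 0/2 ✗
For instance (4,2) has only 1/5 same-type neighbors, below 1/3.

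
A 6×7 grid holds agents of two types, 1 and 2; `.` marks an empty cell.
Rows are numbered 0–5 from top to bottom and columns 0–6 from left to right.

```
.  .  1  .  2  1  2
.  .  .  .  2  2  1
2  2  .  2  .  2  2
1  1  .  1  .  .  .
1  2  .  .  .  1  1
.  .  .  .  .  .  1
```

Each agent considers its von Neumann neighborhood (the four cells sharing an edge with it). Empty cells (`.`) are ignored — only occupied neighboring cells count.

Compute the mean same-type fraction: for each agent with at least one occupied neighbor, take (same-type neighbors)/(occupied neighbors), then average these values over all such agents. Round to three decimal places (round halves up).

(0,2)1 — no occupied neighbors
(0,4)2 1/2
(0,5)1 0/3
(0,6)2 0/2
(1,4)2 2/2
(1,5)2 2/4
(1,6)1 0/3
(2,0)2 1/2
(2,1)2 1/2
(2,3)2 0/1
(2,5)2 2/2
(2,6)2 1/2
(3,0)1 2/3
(3,1)1 1/3
(3,3)1 0/1
(4,0)1 1/2
(4,1)2 0/2
(4,5)1 1/1
(4,6)1 2/2
(5,6)1 1/1
Sum over 19 agents: 1/2 + 0/3 + 0/2 + 2/2 + 2/4 + 0/3 + 1/2 + 1/2 + 0/1 + 2/2 + 1/2 + 2/3 + 1/3 + 0/1 + 1/2 + 0/2 + 1/1 + 2/2 + 1/1 = 9; mean = 9 ÷ 19 = 9/19 = 0.473684… → 0.474.

0.474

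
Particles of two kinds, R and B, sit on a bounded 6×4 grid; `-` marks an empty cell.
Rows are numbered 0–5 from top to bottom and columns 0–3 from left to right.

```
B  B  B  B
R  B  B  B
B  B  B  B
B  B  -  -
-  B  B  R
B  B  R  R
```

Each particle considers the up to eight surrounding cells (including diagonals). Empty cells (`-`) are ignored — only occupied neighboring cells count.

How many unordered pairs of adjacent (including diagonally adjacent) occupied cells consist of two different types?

Scan each occupied cell's neighbors to the right and below (and the two forward diagonals) so each pair is counted once.
From row 0: 2 unlike of 13 pairs (running 2/13).
From row 1: 3 unlike of 13 pairs (running 5/26).
From row 2: 0 unlike of 8 pairs (running 5/34).
From row 3: 0 unlike of 4 pairs (running 5/38).
From row 4: 4 unlike of 10 pairs (running 9/48).
From row 5: 1 unlike of 3 pairs (running 10/51).
Total adjacent occupied pairs: 51; unlike-type pairs: 10.

10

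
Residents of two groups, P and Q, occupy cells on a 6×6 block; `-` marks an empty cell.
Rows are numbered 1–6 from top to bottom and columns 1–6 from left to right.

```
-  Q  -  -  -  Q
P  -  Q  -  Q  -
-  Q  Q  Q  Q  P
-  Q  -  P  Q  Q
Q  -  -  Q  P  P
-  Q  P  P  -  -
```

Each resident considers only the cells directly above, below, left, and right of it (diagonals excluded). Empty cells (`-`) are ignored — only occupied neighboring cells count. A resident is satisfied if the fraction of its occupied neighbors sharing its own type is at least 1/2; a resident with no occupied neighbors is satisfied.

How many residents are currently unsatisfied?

(1,2)Q 0/0 ok
(1,6)Q 0/0 ok
(2,1)P 0/0 ok
(2,3)Q 1/1 ok
(2,5)Q 1/1 ok
(3,2)Q 2/2 ok
(3,3)Q 3/3 ok
(3,4)Q 2/3 ok
(3,5)Q 3/4 ok
(3,6)P 0/2 unhappy
(4,2)Q 1/1 ok
(4,4)P 0/3 unhappy
(4,5)Q 2/4 ok
(4,6)Q 1/3 unhappy
(5,1)Q 0/0 ok
(5,4)Q 0/3 unhappy
(5,5)P 1/3 unhappy
(5,6)P 1/2 ok
(6,2)Q 0/1 unhappy
(6,3)P 1/2 ok
(6,4)P 1/2 ok
Unsatisfied: (3,6), (4,4), (4,6), (5,4), (5,5), (6,2) — 6 in total.

6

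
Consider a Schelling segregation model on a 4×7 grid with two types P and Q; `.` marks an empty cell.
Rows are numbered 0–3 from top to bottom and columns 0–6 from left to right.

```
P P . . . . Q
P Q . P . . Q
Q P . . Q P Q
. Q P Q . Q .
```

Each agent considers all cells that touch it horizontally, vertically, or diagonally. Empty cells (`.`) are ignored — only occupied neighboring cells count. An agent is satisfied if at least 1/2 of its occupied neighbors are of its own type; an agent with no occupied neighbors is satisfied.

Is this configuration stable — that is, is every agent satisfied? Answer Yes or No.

No

(0,0)P 2/3 satisfied
(0,1)P 2/3 satisfied
(0,6)Q 1/1 satisfied
(1,0)P 3/5 satisfied
(1,1)Q 1/5 not
(1,3)P 0/1 not
(1,6)Q 2/3 satisfied
(2,0)Q 2/4 satisfied
(2,1)P 2/5 not
(2,4)Q 2/4 satisfied
(2,5)P 0/4 not
(2,6)Q 2/3 satisfied
(3,1)Q 1/3 not
(3,2)P 1/3 not
(3,3)Q 1/2 satisfied
(3,5)Q 2/3 satisfied
For instance (1,1) has only 1/5 same-type neighbors, below 1/2.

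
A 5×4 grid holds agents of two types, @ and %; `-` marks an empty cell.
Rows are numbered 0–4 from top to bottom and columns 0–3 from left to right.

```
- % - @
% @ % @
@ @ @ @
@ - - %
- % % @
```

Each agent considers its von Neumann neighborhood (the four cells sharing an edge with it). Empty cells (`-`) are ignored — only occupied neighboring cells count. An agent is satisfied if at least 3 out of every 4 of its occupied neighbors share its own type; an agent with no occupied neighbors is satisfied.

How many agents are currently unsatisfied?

11

Row 0: (0,1)% 0/1 unhappy · (0,3)@ 1/1 ok
Row 1: (1,0)% 0/2 unhappy · (1,1)@ 1/4 unhappy · (1,2)% 0/3 unhappy · (1,3)@ 2/3 unhappy
Row 2: (2,0)@ 2/3 unhappy · (2,1)@ 3/3 ok · (2,2)@ 2/3 unhappy · (2,3)@ 2/3 unhappy
Row 3: (3,0)@ 1/1 ok · (3,3)% 0/2 unhappy
Row 4: (4,1)% 1/1 ok · (4,2)% 1/2 unhappy · (4,3)@ 0/2 unhappy
Unsatisfied: (0,1), (1,0), (1,1), (1,2), (1,3), (2,0), (2,2), (2,3), (3,3), (4,2), (4,3) — 11 in total.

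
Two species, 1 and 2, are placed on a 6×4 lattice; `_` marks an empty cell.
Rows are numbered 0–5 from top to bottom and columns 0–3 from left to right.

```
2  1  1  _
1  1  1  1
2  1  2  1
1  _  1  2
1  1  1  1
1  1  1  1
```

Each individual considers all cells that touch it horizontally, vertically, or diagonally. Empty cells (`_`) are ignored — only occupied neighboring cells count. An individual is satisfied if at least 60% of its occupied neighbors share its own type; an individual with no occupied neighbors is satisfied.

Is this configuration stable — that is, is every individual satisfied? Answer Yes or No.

No

(0,0)2 0/3 unhappy
(0,1)1 4/5 ok
(0,2)1 4/4 ok
(1,0)1 3/5 ok
(1,1)1 5/8 ok
(1,2)1 6/7 ok
(1,3)1 3/4 ok
(2,0)2 0/4 unhappy
(2,1)1 5/7 ok
(2,2)2 1/7 unhappy
(2,3)1 3/5 ok
(3,0)1 3/4 ok
(3,2)1 5/7 ok
(3,3)2 1/5 unhappy
(4,0)1 4/4 ok
(4,1)1 7/7 ok
(4,2)1 6/7 ok
(4,3)1 4/5 ok
(5,0)1 3/3 ok
(5,1)1 5/5 ok
(5,2)1 5/5 ok
(5,3)1 3/3 ok
For instance (0,0) has only 0/3 same-type neighbors, below 3/5.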